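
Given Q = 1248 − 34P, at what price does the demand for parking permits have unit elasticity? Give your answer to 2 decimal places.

18.35

For linear demand Q = a − bP, ε = −bP/(a − bP). |ε| = 1 when bP = a − bP, i.e. P = a/(2b).
P = 1248/(2·34) = 1248/68 = 18.3529.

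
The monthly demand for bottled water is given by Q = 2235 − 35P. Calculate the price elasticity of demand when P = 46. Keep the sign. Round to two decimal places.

-2.58

At P = 46, Q = 625.
dQ/dP = −35.
ε = (dQ/dP)(P/Q) = (-35)(46/625).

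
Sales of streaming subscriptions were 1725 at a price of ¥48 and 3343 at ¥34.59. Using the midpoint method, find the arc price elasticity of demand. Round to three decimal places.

-1.966

ΔQ = 3343 − 1725 = 1618; ΔP = 34.59 − 48 = -13.41.
Midpoints: P̄ = 41.30, Q̄ = 2534.0.
ε = (ΔQ/ΔP)(P̄/Q̄) = (1618/-13.41)(41.30/2534.0).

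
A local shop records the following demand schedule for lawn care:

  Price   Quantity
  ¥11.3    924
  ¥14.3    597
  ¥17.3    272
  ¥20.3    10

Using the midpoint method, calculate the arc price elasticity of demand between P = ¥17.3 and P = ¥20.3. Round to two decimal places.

-11.64

At P = 17.3, Q = 272; at P = 20.3, Q = 10.
ΔQ = -262, ΔP = 3.0. Midpoints: P̄ = 18.80, Q̄ = 141.0.
ε = (ΔQ/ΔP)(P̄/Q̄) = (-262/3.0)(18.80/141.0).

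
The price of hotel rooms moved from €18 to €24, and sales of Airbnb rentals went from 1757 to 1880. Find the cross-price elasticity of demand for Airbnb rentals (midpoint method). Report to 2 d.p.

0.24

ΔQ_x = 1880 − 1757 = 123; ΔP_y = 24 − 18 = 6.
Midpoints: P̄_y = 21.00, Q̄_x = 1818.5.
ε_xy = (ΔQ_x/ΔP_y)(P̄_y/Q̄_x) = (123/6)(21.00/1818.5).
ε_xy > 0, so the goods are substitutes.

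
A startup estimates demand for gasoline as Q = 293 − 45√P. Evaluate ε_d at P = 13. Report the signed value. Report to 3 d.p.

-0.620

At P = 13, Q = 130.750.
dQ/dP = −45/(2√P) = -6.240.
ε = (dQ/dP)(P/Q) = (-6.240)(13/130.750).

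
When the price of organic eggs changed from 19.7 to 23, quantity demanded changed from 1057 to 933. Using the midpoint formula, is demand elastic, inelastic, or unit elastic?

Arc ε ≈ -0.806.
|ε| = 0.81 < 1.

inelastic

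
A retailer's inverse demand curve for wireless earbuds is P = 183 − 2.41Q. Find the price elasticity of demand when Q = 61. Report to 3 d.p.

-0.245

At Q = 61, P = 183 − 2.41(61) = 35.99.
dP/dQ = −2.41, so dQ/dP = 1/(−2.41) = -0.415.
ε = (dQ/dP)(P/Q) = (-0.415)(35.99/61).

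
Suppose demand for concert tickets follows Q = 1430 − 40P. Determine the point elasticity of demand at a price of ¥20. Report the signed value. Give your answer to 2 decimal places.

At P = 20, Q = 630.
dQ/dP = −40.
ε = (dQ/dP)(P/Q) = (-40)(20/630).

-1.27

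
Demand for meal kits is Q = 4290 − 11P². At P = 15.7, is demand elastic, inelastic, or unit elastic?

elastic

Q = 1578.610, dQ/dP = -345.400.
ε = (dQ/dP)(P/Q) ≈ -3.435.
|ε| = 3.44 > 1.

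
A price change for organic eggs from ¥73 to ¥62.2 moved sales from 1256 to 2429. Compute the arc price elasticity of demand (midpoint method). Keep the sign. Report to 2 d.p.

ΔQ = 2429 − 1256 = 1173; ΔP = 62.2 − 73 = -10.8.
Midpoints: P̄ = 67.60, Q̄ = 1842.5.
ε = (ΔQ/ΔP)(P̄/Q̄) = (1173/-10.8)(67.60/1842.5).

-3.98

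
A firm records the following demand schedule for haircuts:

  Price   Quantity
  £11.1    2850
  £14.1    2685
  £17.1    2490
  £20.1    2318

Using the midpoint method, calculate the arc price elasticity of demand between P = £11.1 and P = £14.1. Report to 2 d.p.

At P = 11.1, Q = 2850; at P = 14.1, Q = 2685.
ΔQ = -165, ΔP = 3.0. Midpoints: P̄ = 12.60, Q̄ = 2767.5.
ε = (ΔQ/ΔP)(P̄/Q̄) = (-165/3.0)(12.60/2767.5).

-0.25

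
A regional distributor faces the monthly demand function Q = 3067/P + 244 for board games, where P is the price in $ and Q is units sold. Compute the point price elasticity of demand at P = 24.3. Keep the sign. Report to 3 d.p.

-0.341

At P = 24.3, Q = 370.214.
dQ/dP = −3067/P² = -5.194.
ε = (dQ/dP)(P/Q) = (-5.194)(24.3/370.214).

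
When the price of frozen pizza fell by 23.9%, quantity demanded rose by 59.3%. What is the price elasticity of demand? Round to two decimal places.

ε = %ΔQ / %ΔP = (59.3)/(-23.9) = -2.481.

-2.48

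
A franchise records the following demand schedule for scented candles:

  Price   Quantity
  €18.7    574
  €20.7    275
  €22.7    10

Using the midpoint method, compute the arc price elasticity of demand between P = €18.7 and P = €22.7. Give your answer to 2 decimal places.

-10.00

At P = 18.7, Q = 574; at P = 22.7, Q = 10.
ΔQ = -564, ΔP = 4.0. Midpoints: P̄ = 20.70, Q̄ = 292.0.
ε = (ΔQ/ΔP)(P̄/Q̄) = (-564/4.0)(20.70/292.0).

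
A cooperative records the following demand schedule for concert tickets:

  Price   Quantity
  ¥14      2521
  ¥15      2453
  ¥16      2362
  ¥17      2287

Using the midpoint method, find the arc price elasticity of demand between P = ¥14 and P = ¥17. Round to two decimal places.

At P = 14, Q = 2521; at P = 17, Q = 2287.
ΔQ = -234, ΔP = 3. Midpoints: P̄ = 15.50, Q̄ = 2404.0.
ε = (ΔQ/ΔP)(P̄/Q̄) = (-234/3)(15.50/2404.0).

-0.50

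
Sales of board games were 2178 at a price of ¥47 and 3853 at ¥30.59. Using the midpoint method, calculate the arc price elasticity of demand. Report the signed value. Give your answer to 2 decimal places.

ΔQ = 3853 − 2178 = 1675; ΔP = 30.59 − 47 = -16.41.
Midpoints: P̄ = 38.80, Q̄ = 3015.5.
ε = (ΔQ/ΔP)(P̄/Q̄) = (1675/-16.41)(38.80/3015.5).

-1.31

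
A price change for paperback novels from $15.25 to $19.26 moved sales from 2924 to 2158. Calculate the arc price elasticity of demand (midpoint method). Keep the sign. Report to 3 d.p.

ΔQ = 2158 − 2924 = -766; ΔP = 19.26 − 15.25 = 4.01.
Midpoints: P̄ = 17.26, Q̄ = 2541.0.
ε = (ΔQ/ΔP)(P̄/Q̄) = (-766/4.01)(17.26/2541.0).

-1.297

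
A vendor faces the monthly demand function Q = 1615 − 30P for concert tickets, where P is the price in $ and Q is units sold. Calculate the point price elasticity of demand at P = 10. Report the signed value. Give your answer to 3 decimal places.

-0.228

At P = 10, Q = 1315.
dQ/dP = −30.
ε = (dQ/dP)(P/Q) = (-30)(10/1315).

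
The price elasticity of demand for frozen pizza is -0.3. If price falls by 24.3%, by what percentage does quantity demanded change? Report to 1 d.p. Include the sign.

%ΔQ ≈ ε × %ΔP = (-0.3)(-24.3%) = 7.29%.

7.3%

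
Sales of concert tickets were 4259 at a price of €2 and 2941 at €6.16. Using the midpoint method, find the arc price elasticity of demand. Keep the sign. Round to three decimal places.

-0.359

ΔQ = 2941 − 4259 = -1318; ΔP = 6.16 − 2 = 4.16.
Midpoints: P̄ = 4.08, Q̄ = 3600.0.
ε = (ΔQ/ΔP)(P̄/Q̄) = (-1318/4.16)(4.08/3600.0).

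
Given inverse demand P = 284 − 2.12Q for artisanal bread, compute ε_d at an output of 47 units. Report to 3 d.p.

-1.850

At Q = 47, P = 284 − 2.12(47) = 184.36.
dP/dQ = −2.12, so dQ/dP = 1/(−2.12) = -0.472.
ε = (dQ/dP)(P/Q) = (-0.472)(184.36/47).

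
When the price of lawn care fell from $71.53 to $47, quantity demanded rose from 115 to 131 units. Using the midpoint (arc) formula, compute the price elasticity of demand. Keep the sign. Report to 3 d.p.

ΔQ = 131 − 115 = 16; ΔP = 47 − 71.53 = -24.53.
Midpoints: P̄ = 59.27, Q̄ = 123.0.
ε = (ΔQ/ΔP)(P̄/Q̄) = (16/-24.53)(59.27/123.0).

-0.314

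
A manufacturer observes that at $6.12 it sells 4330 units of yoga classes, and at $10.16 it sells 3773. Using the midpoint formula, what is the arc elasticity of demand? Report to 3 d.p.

-0.277

ΔQ = 3773 − 4330 = -557; ΔP = 10.16 − 6.12 = 4.04.
Midpoints: P̄ = 8.14, Q̄ = 4051.5.
ε = (ΔQ/ΔP)(P̄/Q̄) = (-557/4.04)(8.14/4051.5).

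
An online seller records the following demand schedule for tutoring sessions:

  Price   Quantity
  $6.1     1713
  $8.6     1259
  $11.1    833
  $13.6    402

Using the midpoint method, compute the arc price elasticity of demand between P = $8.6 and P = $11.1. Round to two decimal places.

At P = 8.6, Q = 1259; at P = 11.1, Q = 833.
ΔQ = -426, ΔP = 2.5. Midpoints: P̄ = 9.85, Q̄ = 1046.0.
ε = (ΔQ/ΔP)(P̄/Q̄) = (-426/2.5)(9.85/1046.0).

-1.60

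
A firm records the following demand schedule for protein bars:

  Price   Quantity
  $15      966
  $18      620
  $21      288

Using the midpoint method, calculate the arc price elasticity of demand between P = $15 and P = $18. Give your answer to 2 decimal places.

At P = 15, Q = 966; at P = 18, Q = 620.
ΔQ = -346, ΔP = 3. Midpoints: P̄ = 16.50, Q̄ = 793.0.
ε = (ΔQ/ΔP)(P̄/Q̄) = (-346/3)(16.50/793.0).

-2.40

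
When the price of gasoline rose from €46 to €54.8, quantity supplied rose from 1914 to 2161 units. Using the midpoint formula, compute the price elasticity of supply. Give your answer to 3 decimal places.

ΔQ = 2161 − 1914 = 247; ΔP = 54.8 − 46 = 8.8.
Midpoints: P̄ = 50.40, Q̄ = 2037.5.
ε_s = (ΔQ/ΔP)(P̄/Q̄) = (247/8.8)(50.40/2037.5).

0.694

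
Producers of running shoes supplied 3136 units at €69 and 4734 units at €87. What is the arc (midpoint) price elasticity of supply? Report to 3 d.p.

1.760

ΔQ = 4734 − 3136 = 1598; ΔP = 87 − 69 = 18.
Midpoints: P̄ = 78.00, Q̄ = 3935.0.
ε_s = (ΔQ/ΔP)(P̄/Q̄) = (1598/18)(78.00/3935.0).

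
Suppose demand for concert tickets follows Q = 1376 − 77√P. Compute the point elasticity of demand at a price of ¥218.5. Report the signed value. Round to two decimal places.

-2.39

At P = 218.5, Q = 237.806.
dQ/dP = −77/(2√P) = -2.605.
ε = (dQ/dP)(P/Q) = (-2.605)(218.5/237.806).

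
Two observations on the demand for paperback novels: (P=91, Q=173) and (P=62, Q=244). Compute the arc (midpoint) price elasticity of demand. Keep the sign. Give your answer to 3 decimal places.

-0.898

ΔQ = 244 − 173 = 71; ΔP = 62 − 91 = -29.
Midpoints: P̄ = 76.50, Q̄ = 208.5.
ε = (ΔQ/ΔP)(P̄/Q̄) = (71/-29)(76.50/208.5).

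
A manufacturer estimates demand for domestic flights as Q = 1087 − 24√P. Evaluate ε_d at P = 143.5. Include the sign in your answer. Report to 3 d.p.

-0.180

At P = 143.5, Q = 799.500.
dQ/dP = −24/(2√P) = -1.002.
ε = (dQ/dP)(P/Q) = (-1.002)(143.5/799.500).
|ε| < 1, so demand is inelastic at this price.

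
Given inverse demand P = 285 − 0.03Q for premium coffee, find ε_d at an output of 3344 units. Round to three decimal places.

-1.841

At Q = 3344, P = 285 − 0.03(3344) = 184.68.
dP/dQ = −0.03, so dQ/dP = 1/(−0.03) = -33.333.
ε = (dQ/dP)(P/Q) = (-33.333)(184.68/3344).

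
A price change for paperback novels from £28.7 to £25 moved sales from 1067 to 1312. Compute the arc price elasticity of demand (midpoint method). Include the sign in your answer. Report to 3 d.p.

-1.495

ΔQ = 1312 − 1067 = 245; ΔP = 25 − 28.7 = -3.7.
Midpoints: P̄ = 26.85, Q̄ = 1189.5.
ε = (ΔQ/ΔP)(P̄/Q̄) = (245/-3.7)(26.85/1189.5).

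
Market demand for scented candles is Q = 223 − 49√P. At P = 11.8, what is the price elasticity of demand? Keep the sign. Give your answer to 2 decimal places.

-1.54

At P = 11.8, Q = 54.679.
dQ/dP = −49/(2√P) = -7.132.
ε = (dQ/dP)(P/Q) = (-7.132)(11.8/54.679).
|ε| > 1, so demand is elastic at this price.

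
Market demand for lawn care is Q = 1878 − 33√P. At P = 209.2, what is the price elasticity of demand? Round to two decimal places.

-0.17

At P = 209.2, Q = 1400.696.
dQ/dP = −33/(2√P) = -1.141.
ε = (dQ/dP)(P/Q) = (-1.141)(209.2/1400.696).
|ε| < 1, so demand is inelastic at this price.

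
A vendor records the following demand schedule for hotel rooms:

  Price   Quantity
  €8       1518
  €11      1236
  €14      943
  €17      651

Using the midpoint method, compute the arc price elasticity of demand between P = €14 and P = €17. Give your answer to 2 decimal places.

At P = 14, Q = 943; at P = 17, Q = 651.
ΔQ = -292, ΔP = 3. Midpoints: P̄ = 15.50, Q̄ = 797.0.
ε = (ΔQ/ΔP)(P̄/Q̄) = (-292/3)(15.50/797.0).

-1.89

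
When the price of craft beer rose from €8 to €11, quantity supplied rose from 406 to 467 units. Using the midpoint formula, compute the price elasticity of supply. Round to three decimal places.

0.443

ΔQ = 467 − 406 = 61; ΔP = 11 − 8 = 3.
Midpoints: P̄ = 9.50, Q̄ = 436.5.
ε_s = (ΔQ/ΔP)(P̄/Q̄) = (61/3)(9.50/436.5).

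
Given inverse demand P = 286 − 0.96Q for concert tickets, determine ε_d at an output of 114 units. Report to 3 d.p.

-1.613

At Q = 114, P = 286 − 0.96(114) = 176.56.
dP/dQ = −0.96, so dQ/dP = 1/(−0.96) = -1.042.
ε = (dQ/dP)(P/Q) = (-1.042)(176.56/114).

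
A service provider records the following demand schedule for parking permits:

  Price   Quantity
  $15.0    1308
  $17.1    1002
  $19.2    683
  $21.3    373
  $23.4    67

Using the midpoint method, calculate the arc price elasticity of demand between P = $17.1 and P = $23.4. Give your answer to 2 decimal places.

At P = 17.1, Q = 1002; at P = 23.4, Q = 67.
ΔQ = -935, ΔP = 6.3. Midpoints: P̄ = 20.25, Q̄ = 534.5.
ε = (ΔQ/ΔP)(P̄/Q̄) = (-935/6.3)(20.25/534.5).

-5.62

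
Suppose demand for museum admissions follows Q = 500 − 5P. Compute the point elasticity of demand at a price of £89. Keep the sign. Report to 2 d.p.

At P = 89, Q = 55.
dQ/dP = −5.
ε = (dQ/dP)(P/Q) = (-5)(89/55).
|ε| > 1, so demand is elastic at this price.

-8.09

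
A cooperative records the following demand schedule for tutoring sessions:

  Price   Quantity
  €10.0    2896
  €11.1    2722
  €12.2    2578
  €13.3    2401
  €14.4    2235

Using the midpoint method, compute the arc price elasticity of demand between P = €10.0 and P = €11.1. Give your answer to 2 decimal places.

-0.59

At P = 10.0, Q = 2896; at P = 11.1, Q = 2722.
ΔQ = -174, ΔP = 1.1. Midpoints: P̄ = 10.55, Q̄ = 2809.0.
ε = (ΔQ/ΔP)(P̄/Q̄) = (-174/1.1)(10.55/2809.0).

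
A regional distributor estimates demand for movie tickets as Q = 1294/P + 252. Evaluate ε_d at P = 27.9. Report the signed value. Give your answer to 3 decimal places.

-0.155

At P = 27.9, Q = 298.380.
dQ/dP = −1294/P² = -1.662.
ε = (dQ/dP)(P/Q) = (-1.662)(27.9/298.380).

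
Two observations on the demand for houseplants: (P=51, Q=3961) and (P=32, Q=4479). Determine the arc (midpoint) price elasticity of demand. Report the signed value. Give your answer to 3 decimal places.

ΔQ = 4479 − 3961 = 518; ΔP = 32 − 51 = -19.
Midpoints: P̄ = 41.50, Q̄ = 4220.0.
ε = (ΔQ/ΔP)(P̄/Q̄) = (518/-19)(41.50/4220.0).

-0.268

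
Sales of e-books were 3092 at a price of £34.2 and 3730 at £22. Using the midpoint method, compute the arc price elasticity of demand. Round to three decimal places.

-0.431

ΔQ = 3730 − 3092 = 638; ΔP = 22 − 34.2 = -12.2.
Midpoints: P̄ = 28.10, Q̄ = 3411.0.
ε = (ΔQ/ΔP)(P̄/Q̄) = (638/-12.2)(28.10/3411.0).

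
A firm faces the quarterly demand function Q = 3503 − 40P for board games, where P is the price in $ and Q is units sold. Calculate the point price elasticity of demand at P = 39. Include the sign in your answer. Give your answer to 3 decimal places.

At P = 39, Q = 1943.
dQ/dP = −40.
ε = (dQ/dP)(P/Q) = (-40)(39/1943).

-0.803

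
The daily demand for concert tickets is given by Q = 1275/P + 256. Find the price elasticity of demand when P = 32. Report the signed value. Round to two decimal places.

-0.13

At P = 32, Q = 295.844.
dQ/dP = −1275/P² = -1.245.
ε = (dQ/dP)(P/Q) = (-1.245)(32/295.844).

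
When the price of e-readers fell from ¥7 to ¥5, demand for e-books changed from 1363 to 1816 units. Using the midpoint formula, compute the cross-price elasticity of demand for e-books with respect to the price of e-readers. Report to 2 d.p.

ΔQ_x = 1816 − 1363 = 453; ΔP_y = 5 − 7 = -2.
Midpoints: P̄_y = 6.00, Q̄_x = 1589.5.
ε_xy = (ΔQ_x/ΔP_y)(P̄_y/Q̄_x) = (453/-2)(6.00/1589.5).
ε_xy < 0, so the goods are complements.

-0.85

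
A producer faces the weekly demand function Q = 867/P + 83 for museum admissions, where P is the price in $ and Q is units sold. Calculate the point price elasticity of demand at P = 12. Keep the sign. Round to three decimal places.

At P = 12, Q = 155.250.
dQ/dP = −867/P² = -6.021.
ε = (dQ/dP)(P/Q) = (-6.021)(12/155.250).

-0.465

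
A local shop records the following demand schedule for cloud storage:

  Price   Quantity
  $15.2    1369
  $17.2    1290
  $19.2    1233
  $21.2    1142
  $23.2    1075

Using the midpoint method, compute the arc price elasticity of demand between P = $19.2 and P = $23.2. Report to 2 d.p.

-0.73

At P = 19.2, Q = 1233; at P = 23.2, Q = 1075.
ΔQ = -158, ΔP = 4.0. Midpoints: P̄ = 21.20, Q̄ = 1154.0.
ε = (ΔQ/ΔP)(P̄/Q̄) = (-158/4.0)(21.20/1154.0).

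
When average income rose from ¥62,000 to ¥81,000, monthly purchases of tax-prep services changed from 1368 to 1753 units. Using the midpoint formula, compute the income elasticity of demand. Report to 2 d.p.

ΔQ = 385, ΔI = 19000. Midpoints: Ī = 71,500, Q̄ = 1560.5.
ε_I = (ΔQ/ΔI)(Ī/Q̄) = (385/19000)(71500/1560.5).

0.93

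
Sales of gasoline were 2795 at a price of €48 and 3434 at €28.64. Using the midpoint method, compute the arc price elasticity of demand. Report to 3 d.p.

-0.406

ΔQ = 3434 − 2795 = 639; ΔP = 28.64 − 48 = -19.36.
Midpoints: P̄ = 38.32, Q̄ = 3114.5.
ε = (ΔQ/ΔP)(P̄/Q̄) = (639/-19.36)(38.32/3114.5).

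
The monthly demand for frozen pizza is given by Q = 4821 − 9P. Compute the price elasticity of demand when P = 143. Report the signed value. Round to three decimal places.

At P = 143, Q = 3534.
dQ/dP = −9.
ε = (dQ/dP)(P/Q) = (-9)(143/3534).

-0.364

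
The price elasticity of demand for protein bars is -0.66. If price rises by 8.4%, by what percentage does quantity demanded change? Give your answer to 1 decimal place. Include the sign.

%ΔQ ≈ ε × %ΔP = (-0.66)(8.4%) = -5.54%.

-5.5%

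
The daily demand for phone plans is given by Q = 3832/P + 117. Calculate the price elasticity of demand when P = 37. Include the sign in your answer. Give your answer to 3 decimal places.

-0.470

At P = 37, Q = 220.568.
dQ/dP = −3832/P² = -2.799.
ε = (dQ/dP)(P/Q) = (-2.799)(37/220.568).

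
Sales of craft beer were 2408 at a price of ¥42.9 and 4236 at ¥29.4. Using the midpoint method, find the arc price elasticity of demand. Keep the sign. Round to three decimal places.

ΔQ = 4236 − 2408 = 1828; ΔP = 29.4 − 42.9 = -13.5.
Midpoints: P̄ = 36.15, Q̄ = 3322.0.
ε = (ΔQ/ΔP)(P̄/Q̄) = (1828/-13.5)(36.15/3322.0).

-1.474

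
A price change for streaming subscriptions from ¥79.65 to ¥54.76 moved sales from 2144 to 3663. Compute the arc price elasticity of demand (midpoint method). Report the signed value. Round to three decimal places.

ΔQ = 3663 − 2144 = 1519; ΔP = 54.76 − 79.65 = -24.89.
Midpoints: P̄ = 67.20, Q̄ = 2903.5.
ε = (ΔQ/ΔP)(P̄/Q̄) = (1519/-24.89)(67.20/2903.5).

-1.413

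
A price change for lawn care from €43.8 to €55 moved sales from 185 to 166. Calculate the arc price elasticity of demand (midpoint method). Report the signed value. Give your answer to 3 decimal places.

ΔQ = 166 − 185 = -19; ΔP = 55 − 43.8 = 11.2.
Midpoints: P̄ = 49.40, Q̄ = 175.5.
ε = (ΔQ/ΔP)(P̄/Q̄) = (-19/11.2)(49.40/175.5).

-0.478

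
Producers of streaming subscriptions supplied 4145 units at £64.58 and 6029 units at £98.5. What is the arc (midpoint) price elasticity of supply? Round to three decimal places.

ΔQ = 6029 − 4145 = 1884; ΔP = 98.5 − 64.58 = 33.92.
Midpoints: P̄ = 81.54, Q̄ = 5087.0.
ε_s = (ΔQ/ΔP)(P̄/Q̄) = (1884/33.92)(81.54/5087.0).

0.890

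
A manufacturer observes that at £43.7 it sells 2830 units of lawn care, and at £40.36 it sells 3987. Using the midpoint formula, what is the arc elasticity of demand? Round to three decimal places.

-4.272

ΔQ = 3987 − 2830 = 1157; ΔP = 40.36 − 43.7 = -3.34.
Midpoints: P̄ = 42.03, Q̄ = 3408.5.
ε = (ΔQ/ΔP)(P̄/Q̄) = (1157/-3.34)(42.03/3408.5).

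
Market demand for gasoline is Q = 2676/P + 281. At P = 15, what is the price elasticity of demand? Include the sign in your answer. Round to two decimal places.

-0.39

At P = 15, Q = 459.400.
dQ/dP = −2676/P² = -11.893.
ε = (dQ/dP)(P/Q) = (-11.893)(15/459.400).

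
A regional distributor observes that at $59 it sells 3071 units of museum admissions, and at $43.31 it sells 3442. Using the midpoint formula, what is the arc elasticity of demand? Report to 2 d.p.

ΔQ = 3442 − 3071 = 371; ΔP = 43.31 − 59 = -15.69.
Midpoints: P̄ = 51.16, Q̄ = 3256.5.
ε = (ΔQ/ΔP)(P̄/Q̄) = (371/-15.69)(51.16/3256.5).

-0.37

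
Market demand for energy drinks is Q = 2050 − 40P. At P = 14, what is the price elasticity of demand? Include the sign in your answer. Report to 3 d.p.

-0.376

At P = 14, Q = 1490.
dQ/dP = −40.
ε = (dQ/dP)(P/Q) = (-40)(14/1490).
|ε| < 1, so demand is inelastic at this price.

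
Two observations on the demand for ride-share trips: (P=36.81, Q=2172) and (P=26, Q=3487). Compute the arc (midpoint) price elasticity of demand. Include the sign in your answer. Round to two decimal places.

-1.35

ΔQ = 3487 − 2172 = 1315; ΔP = 26 − 36.81 = -10.81.
Midpoints: P̄ = 31.41, Q̄ = 2829.5.
ε = (ΔQ/ΔP)(P̄/Q̄) = (1315/-10.81)(31.41/2829.5).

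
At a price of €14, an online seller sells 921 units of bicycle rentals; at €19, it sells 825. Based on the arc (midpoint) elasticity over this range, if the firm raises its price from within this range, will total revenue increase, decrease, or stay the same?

increase

Arc ε = (-96/5)(16.50/873.0) ≈ -0.363.
|ε| = 0.36 < 1, so demand is inelastic. A price rise therefore raises total revenue.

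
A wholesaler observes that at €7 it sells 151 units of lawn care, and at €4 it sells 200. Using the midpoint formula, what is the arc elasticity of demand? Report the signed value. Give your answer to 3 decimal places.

-0.512

ΔQ = 200 − 151 = 49; ΔP = 4 − 7 = -3.
Midpoints: P̄ = 5.50, Q̄ = 175.5.
ε = (ΔQ/ΔP)(P̄/Q̄) = (49/-3)(5.50/175.5).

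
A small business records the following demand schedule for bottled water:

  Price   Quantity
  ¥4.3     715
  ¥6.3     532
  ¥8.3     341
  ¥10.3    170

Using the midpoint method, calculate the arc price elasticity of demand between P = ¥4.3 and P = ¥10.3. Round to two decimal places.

-1.50

At P = 4.3, Q = 715; at P = 10.3, Q = 170.
ΔQ = -545, ΔP = 6.0. Midpoints: P̄ = 7.30, Q̄ = 442.5.
ε = (ΔQ/ΔP)(P̄/Q̄) = (-545/6.0)(7.30/442.5).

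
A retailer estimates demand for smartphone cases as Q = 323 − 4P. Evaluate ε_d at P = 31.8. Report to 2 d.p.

-0.65

At P = 31.8, Q = 195.800.
dQ/dP = −4.
ε = (dQ/dP)(P/Q) = (-4)(31.8/195.800).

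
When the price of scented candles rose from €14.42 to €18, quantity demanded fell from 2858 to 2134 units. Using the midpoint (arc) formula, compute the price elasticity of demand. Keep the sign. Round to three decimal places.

ΔQ = 2134 − 2858 = -724; ΔP = 18 − 14.42 = 3.58.
Midpoints: P̄ = 16.21, Q̄ = 2496.0.
ε = (ΔQ/ΔP)(P̄/Q̄) = (-724/3.58)(16.21/2496.0).

-1.313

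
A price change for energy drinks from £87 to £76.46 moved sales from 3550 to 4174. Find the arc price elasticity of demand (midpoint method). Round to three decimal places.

-1.253

ΔQ = 4174 − 3550 = 624; ΔP = 76.46 − 87 = -10.54.
Midpoints: P̄ = 81.73, Q̄ = 3862.0.
ε = (ΔQ/ΔP)(P̄/Q̄) = (624/-10.54)(81.73/3862.0).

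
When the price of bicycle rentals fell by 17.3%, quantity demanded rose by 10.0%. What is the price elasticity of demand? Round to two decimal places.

-0.58

ε = %ΔQ / %ΔP = (10.0)/(-17.3) = -0.578.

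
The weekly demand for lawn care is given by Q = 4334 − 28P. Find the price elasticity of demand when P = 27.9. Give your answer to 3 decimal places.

At P = 27.9, Q = 3552.800.
dQ/dP = −28.
ε = (dQ/dP)(P/Q) = (-28)(27.9/3552.800).

-0.220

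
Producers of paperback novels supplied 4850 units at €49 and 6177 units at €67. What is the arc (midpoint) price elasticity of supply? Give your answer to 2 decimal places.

ΔQ = 6177 − 4850 = 1327; ΔP = 67 − 49 = 18.
Midpoints: P̄ = 58.00, Q̄ = 5513.5.
ε_s = (ΔQ/ΔP)(P̄/Q̄) = (1327/18)(58.00/5513.5).

0.78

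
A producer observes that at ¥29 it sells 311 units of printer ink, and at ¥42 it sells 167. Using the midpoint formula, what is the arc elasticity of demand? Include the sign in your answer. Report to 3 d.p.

-1.645

ΔQ = 167 − 311 = -144; ΔP = 42 − 29 = 13.
Midpoints: P̄ = 35.50, Q̄ = 239.0.
ε = (ΔQ/ΔP)(P̄/Q̄) = (-144/13)(35.50/239.0).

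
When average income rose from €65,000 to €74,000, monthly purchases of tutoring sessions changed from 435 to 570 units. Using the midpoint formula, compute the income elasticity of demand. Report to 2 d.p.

ΔQ = 135, ΔI = 9000. Midpoints: Ī = 69,500, Q̄ = 502.5.
ε_I = (ΔQ/ΔI)(Ī/Q̄) = (135/9000)(69500/502.5).
ε_I > 0, so the good is normal.

2.07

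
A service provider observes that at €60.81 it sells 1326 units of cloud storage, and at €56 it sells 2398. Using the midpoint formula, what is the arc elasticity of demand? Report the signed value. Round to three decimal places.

-6.991

ΔQ = 2398 − 1326 = 1072; ΔP = 56 − 60.81 = -4.81.
Midpoints: P̄ = 58.41, Q̄ = 1862.0.
ε = (ΔQ/ΔP)(P̄/Q̄) = (1072/-4.81)(58.41/1862.0).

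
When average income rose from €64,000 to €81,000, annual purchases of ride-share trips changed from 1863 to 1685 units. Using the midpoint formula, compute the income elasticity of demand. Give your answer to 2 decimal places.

-0.43

ΔQ = -178, ΔI = 17000. Midpoints: Ī = 72,500, Q̄ = 1774.0.
ε_I = (ΔQ/ΔI)(Ī/Q̄) = (-178/17000)(72500/1774.0).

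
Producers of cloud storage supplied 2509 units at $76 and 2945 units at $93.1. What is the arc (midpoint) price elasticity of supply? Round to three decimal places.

ΔQ = 2945 − 2509 = 436; ΔP = 93.1 − 76 = 17.1.
Midpoints: P̄ = 84.55, Q̄ = 2727.0.
ε_s = (ΔQ/ΔP)(P̄/Q̄) = (436/17.1)(84.55/2727.0).

0.791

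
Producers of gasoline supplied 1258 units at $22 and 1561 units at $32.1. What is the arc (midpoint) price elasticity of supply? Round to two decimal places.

ΔQ = 1561 − 1258 = 303; ΔP = 32.1 − 22 = 10.1.
Midpoints: P̄ = 27.05, Q̄ = 1409.5.
ε_s = (ΔQ/ΔP)(P̄/Q̄) = (303/10.1)(27.05/1409.5).

0.58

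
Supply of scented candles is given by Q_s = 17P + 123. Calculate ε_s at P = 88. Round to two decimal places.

At P = 88, Q_s = 1619.
dQ_s/dP = 17.
ε_s = (dQ_s/dP)(P/Q_s) = (17)(88/1619).

0.92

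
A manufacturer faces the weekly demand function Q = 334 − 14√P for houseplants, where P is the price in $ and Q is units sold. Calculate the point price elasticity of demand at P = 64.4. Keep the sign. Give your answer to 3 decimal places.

-0.253

At P = 64.4, Q = 221.651.
dQ/dP = −14/(2√P) = -0.872.
ε = (dQ/dP)(P/Q) = (-0.872)(64.4/221.651).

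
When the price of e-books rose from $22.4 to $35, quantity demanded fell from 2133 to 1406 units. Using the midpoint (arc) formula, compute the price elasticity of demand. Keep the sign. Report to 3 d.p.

ΔQ = 1406 − 2133 = -727; ΔP = 35 − 22.4 = 12.6.
Midpoints: P̄ = 28.70, Q̄ = 1769.5.
ε = (ΔQ/ΔP)(P̄/Q̄) = (-727/12.6)(28.70/1769.5).

-0.936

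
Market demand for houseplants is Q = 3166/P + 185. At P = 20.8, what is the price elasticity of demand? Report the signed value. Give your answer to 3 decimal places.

-0.451

At P = 20.8, Q = 337.212.
dQ/dP = −3166/P² = -7.318.
ε = (dQ/dP)(P/Q) = (-7.318)(20.8/337.212).
|ε| < 1, so demand is inelastic at this price.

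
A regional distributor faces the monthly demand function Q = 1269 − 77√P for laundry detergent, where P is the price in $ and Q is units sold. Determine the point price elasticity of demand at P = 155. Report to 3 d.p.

-1.544

At P = 155, Q = 310.358.
dQ/dP = −77/(2√P) = -3.092.
ε = (dQ/dP)(P/Q) = (-3.092)(155/310.358).
|ε| > 1, so demand is elastic at this price.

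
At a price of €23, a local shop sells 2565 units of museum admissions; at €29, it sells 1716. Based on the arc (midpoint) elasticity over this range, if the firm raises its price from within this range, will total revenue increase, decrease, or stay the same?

Arc ε = (-849/6)(26.00/2140.5) ≈ -1.719.
|ε| = 1.72 > 1, so demand is elastic. A price rise therefore reduces total revenue.

decrease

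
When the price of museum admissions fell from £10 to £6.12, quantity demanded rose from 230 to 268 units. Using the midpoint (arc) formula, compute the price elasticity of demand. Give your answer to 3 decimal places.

ΔQ = 268 − 230 = 38; ΔP = 6.12 − 10 = -3.88.
Midpoints: P̄ = 8.06, Q̄ = 249.0.
ε = (ΔQ/ΔP)(P̄/Q̄) = (38/-3.88)(8.06/249.0).

-0.317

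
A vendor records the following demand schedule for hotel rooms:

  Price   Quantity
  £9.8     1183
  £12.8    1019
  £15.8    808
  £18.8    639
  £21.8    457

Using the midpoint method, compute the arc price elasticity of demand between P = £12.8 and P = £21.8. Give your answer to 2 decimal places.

At P = 12.8, Q = 1019; at P = 21.8, Q = 457.
ΔQ = -562, ΔP = 9.0. Midpoints: P̄ = 17.30, Q̄ = 738.0.
ε = (ΔQ/ΔP)(P̄/Q̄) = (-562/9.0)(17.30/738.0).

-1.46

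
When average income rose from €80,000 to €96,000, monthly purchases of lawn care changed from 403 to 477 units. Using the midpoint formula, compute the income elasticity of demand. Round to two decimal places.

ΔQ = 74, ΔI = 16000. Midpoints: Ī = 88,000, Q̄ = 440.0.
ε_I = (ΔQ/ΔI)(Ī/Q̄) = (74/16000)(88000/440.0).
ε_I > 0, so the good is normal.

0.93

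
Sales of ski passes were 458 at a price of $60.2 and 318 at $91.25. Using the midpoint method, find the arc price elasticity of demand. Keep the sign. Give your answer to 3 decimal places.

-0.880

ΔQ = 318 − 458 = -140; ΔP = 91.25 − 60.2 = 31.05.
Midpoints: P̄ = 75.72, Q̄ = 388.0.
ε = (ΔQ/ΔP)(P̄/Q̄) = (-140/31.05)(75.72/388.0).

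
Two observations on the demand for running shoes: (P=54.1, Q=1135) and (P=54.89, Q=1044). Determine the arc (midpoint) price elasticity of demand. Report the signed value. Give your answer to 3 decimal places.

ΔQ = 1044 − 1135 = -91; ΔP = 54.89 − 54.1 = 0.79.
Midpoints: P̄ = 54.50, Q̄ = 1089.5.
ε = (ΔQ/ΔP)(P̄/Q̄) = (-91/0.79)(54.50/1089.5).

-5.762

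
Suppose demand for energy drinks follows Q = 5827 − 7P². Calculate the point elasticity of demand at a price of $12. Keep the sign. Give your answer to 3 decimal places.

At P = 12, Q = 4819.
dQ/dP = −14P = -168.
ε = (dQ/dP)(P/Q) = (-168)(12/4819).

-0.418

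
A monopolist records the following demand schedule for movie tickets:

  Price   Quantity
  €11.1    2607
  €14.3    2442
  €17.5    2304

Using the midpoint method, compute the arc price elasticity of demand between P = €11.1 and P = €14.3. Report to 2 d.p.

-0.26

At P = 11.1, Q = 2607; at P = 14.3, Q = 2442.
ΔQ = -165, ΔP = 3.2. Midpoints: P̄ = 12.70, Q̄ = 2524.5.
ε = (ΔQ/ΔP)(P̄/Q̄) = (-165/3.2)(12.70/2524.5).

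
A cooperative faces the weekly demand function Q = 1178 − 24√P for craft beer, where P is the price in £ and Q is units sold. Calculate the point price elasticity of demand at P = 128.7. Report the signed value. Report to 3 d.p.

At P = 128.7, Q = 905.730.
dQ/dP = −24/(2√P) = -1.058.
ε = (dQ/dP)(P/Q) = (-1.058)(128.7/905.730).
|ε| < 1, so demand is inelastic at this price.

-0.150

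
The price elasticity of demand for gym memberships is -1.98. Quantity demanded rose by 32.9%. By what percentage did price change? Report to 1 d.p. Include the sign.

-16.6%

%ΔP ≈ %ΔQ / ε = (32.9%)/(-1.98) = -16.62%.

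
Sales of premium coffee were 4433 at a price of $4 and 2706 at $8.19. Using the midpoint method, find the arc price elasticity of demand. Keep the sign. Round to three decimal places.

ΔQ = 2706 − 4433 = -1727; ΔP = 8.19 − 4 = 4.19.
Midpoints: P̄ = 6.09, Q̄ = 3569.5.
ε = (ΔQ/ΔP)(P̄/Q̄) = (-1727/4.19)(6.09/3569.5).

-0.704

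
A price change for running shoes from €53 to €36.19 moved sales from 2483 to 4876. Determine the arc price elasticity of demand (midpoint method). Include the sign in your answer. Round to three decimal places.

ΔQ = 4876 − 2483 = 2393; ΔP = 36.19 − 53 = -16.81.
Midpoints: P̄ = 44.59, Q̄ = 3679.5.
ε = (ΔQ/ΔP)(P̄/Q̄) = (2393/-16.81)(44.59/3679.5).

-1.725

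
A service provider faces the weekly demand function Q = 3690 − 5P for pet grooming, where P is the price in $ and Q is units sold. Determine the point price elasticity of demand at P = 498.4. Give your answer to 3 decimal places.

-2.080

At P = 498.4, Q = 1198.
dQ/dP = −5.
ε = (dQ/dP)(P/Q) = (-5)(498.4/1198).
|ε| > 1, so demand is elastic at this price.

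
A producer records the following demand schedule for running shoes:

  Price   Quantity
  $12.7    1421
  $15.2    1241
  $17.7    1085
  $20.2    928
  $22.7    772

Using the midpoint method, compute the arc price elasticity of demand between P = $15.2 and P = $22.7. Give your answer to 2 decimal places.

-1.18

At P = 15.2, Q = 1241; at P = 22.7, Q = 772.
ΔQ = -469, ΔP = 7.5. Midpoints: P̄ = 18.95, Q̄ = 1006.5.
ε = (ΔQ/ΔP)(P̄/Q̄) = (-469/7.5)(18.95/1006.5).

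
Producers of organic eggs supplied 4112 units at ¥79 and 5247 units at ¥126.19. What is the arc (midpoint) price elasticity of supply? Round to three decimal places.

0.527

ΔQ = 5247 − 4112 = 1135; ΔP = 126.19 − 79 = 47.19.
Midpoints: P̄ = 102.59, Q̄ = 4679.5.
ε_s = (ΔQ/ΔP)(P̄/Q̄) = (1135/47.19)(102.59/4679.5).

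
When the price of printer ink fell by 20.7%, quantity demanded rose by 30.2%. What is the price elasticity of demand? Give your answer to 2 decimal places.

ε = %ΔQ / %ΔP = (30.2)/(-20.7) = -1.459.

-1.46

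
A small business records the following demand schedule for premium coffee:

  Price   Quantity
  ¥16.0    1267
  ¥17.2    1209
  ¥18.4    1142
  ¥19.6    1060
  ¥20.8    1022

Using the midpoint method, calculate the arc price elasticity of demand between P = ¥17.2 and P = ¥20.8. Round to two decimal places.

-0.88

At P = 17.2, Q = 1209; at P = 20.8, Q = 1022.
ΔQ = -187, ΔP = 3.6. Midpoints: P̄ = 19.00, Q̄ = 1115.5.
ε = (ΔQ/ΔP)(P̄/Q̄) = (-187/3.6)(19.00/1115.5).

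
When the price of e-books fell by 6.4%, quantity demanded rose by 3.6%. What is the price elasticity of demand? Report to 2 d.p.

-0.56

ε = %ΔQ / %ΔP = (3.6)/(-6.4) = -0.562.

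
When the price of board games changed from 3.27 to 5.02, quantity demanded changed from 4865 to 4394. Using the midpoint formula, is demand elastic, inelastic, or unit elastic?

inelastic

Arc ε ≈ -0.241.
|ε| = 0.24 < 1.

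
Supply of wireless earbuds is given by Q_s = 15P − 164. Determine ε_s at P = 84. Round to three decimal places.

At P = 84, Q_s = 1096.
dQ_s/dP = 15.
ε_s = (dQ_s/dP)(P/Q_s) = (15)(84/1096).

1.150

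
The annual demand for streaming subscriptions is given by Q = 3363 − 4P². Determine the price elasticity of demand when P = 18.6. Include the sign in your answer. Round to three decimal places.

At P = 18.6, Q = 1979.160.
dQ/dP = −8P = -148.800.
ε = (dQ/dP)(P/Q) = (-148.800)(18.6/1979.160).
|ε| > 1, so demand is elastic at this price.

-1.398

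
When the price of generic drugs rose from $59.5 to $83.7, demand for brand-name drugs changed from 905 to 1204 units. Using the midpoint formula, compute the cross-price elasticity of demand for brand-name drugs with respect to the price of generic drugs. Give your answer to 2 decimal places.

ΔQ_x = 1204 − 905 = 299; ΔP_y = 83.7 − 59.5 = 24.2.
Midpoints: P̄_y = 71.60, Q̄_x = 1054.5.
ε_xy = (ΔQ_x/ΔP_y)(P̄_y/Q̄_x) = (299/24.2)(71.60/1054.5).
ε_xy > 0, so the goods are substitutes.

0.84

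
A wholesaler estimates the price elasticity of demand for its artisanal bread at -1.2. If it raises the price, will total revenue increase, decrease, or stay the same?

|ε| = 1.20 > 1, so demand is elastic. A price rise therefore reduces total revenue.

decrease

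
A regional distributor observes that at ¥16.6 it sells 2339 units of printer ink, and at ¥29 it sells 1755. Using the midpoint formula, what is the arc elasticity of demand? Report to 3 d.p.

ΔQ = 1755 − 2339 = -584; ΔP = 29 − 16.6 = 12.4.
Midpoints: P̄ = 22.80, Q̄ = 2047.0.
ε = (ΔQ/ΔP)(P̄/Q̄) = (-584/12.4)(22.80/2047.0).

-0.525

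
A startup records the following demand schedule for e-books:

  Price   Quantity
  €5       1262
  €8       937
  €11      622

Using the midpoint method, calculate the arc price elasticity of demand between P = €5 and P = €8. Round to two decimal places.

At P = 5, Q = 1262; at P = 8, Q = 937.
ΔQ = -325, ΔP = 3. Midpoints: P̄ = 6.50, Q̄ = 1099.5.
ε = (ΔQ/ΔP)(P̄/Q̄) = (-325/3)(6.50/1099.5).

-0.64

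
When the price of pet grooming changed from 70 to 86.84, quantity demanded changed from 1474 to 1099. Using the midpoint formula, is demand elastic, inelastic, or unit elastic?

Arc ε ≈ -1.357.
|ε| = 1.36 > 1.

elastic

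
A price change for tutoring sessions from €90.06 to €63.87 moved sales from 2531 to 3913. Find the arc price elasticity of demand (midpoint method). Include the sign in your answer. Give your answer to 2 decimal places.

ΔQ = 3913 − 2531 = 1382; ΔP = 63.87 − 90.06 = -26.19.
Midpoints: P̄ = 76.97, Q̄ = 3222.0.
ε = (ΔQ/ΔP)(P̄/Q̄) = (1382/-26.19)(76.97/3222.0).

-1.26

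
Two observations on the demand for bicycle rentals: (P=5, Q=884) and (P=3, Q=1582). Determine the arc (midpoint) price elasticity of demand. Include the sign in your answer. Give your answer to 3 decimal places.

-1.132

ΔQ = 1582 − 884 = 698; ΔP = 3 − 5 = -2.
Midpoints: P̄ = 4.00, Q̄ = 1233.0.
ε = (ΔQ/ΔP)(P̄/Q̄) = (698/-2)(4.00/1233.0).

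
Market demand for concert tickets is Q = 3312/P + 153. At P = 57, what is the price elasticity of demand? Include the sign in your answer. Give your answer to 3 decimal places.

At P = 57, Q = 211.105.
dQ/dP = −3312/P² = -1.019.
ε = (dQ/dP)(P/Q) = (-1.019)(57/211.105).

-0.275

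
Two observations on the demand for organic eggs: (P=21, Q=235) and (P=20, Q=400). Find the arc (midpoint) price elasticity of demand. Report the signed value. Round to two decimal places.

-10.65

ΔQ = 400 − 235 = 165; ΔP = 20 − 21 = -1.
Midpoints: P̄ = 20.50, Q̄ = 317.5.
ε = (ΔQ/ΔP)(P̄/Q̄) = (165/-1)(20.50/317.5).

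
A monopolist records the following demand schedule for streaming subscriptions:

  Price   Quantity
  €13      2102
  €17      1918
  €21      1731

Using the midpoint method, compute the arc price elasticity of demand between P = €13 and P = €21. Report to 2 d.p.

-0.41

At P = 13, Q = 2102; at P = 21, Q = 1731.
ΔQ = -371, ΔP = 8. Midpoints: P̄ = 17.00, Q̄ = 1916.5.
ε = (ΔQ/ΔP)(P̄/Q̄) = (-371/8)(17.00/1916.5).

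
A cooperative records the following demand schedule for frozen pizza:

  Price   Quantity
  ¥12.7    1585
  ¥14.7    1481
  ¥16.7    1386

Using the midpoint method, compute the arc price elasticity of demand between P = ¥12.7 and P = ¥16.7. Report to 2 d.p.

-0.49

At P = 12.7, Q = 1585; at P = 16.7, Q = 1386.
ΔQ = -199, ΔP = 4.0. Midpoints: P̄ = 14.70, Q̄ = 1485.5.
ε = (ΔQ/ΔP)(P̄/Q̄) = (-199/4.0)(14.70/1485.5).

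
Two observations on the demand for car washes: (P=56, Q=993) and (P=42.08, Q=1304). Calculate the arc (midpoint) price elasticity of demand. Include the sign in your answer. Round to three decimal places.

ΔQ = 1304 − 993 = 311; ΔP = 42.08 − 56 = -13.92.
Midpoints: P̄ = 49.04, Q̄ = 1148.5.
ε = (ΔQ/ΔP)(P̄/Q̄) = (311/-13.92)(49.04/1148.5).

-0.954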